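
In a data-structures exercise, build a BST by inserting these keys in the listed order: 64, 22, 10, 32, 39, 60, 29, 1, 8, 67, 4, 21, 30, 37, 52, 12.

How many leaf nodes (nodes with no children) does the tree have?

6

64: root
22: left child of 64 (depth 1)
10: left child of 22 (depth 2)
32: right child of 22 (depth 2)
39: right child of 32 (depth 3)
60: right child of 39 (depth 4)
29: left child of 32 (depth 3)
1: left child of 10 (depth 3)
8: right child of 1 (depth 4)
67: right child of 64 (depth 1)
4: left child of 8 (depth 5)
21: right child of 10 (depth 3)
30: right child of 29 (depth 4)
37: left child of 39 (depth 4)
52: left child of 60 (depth 5)
12: left child of 21 (depth 4)

Leaves: 4, 12, 30, 37, 52, 67 — 6 in total.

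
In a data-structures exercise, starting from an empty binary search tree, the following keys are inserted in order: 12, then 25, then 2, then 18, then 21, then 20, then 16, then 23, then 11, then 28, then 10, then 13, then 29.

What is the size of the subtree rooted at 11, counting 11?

2

Insert 12: tree is empty, so 12 becomes the root.
Insert 25: 25 > 12 → go right. Place as right child of 12.
Insert 2: 2 < 12 → go left. Place as left child of 12.
Insert 18: 18 > 12 → go right; 18 < 25 → go left. Place as left child of 25.
Insert 21: 21 > 12 → go right; 21 < 25 → go left; 21 > 18 → go right. Place as right child of 18.
Insert 20: 20 > 12 → go right; 20 < 25 → go left; 20 > 18 → go right; 20 < 21 → go left. Place as left child of 21.
Insert 16: 16 > 12 → go right; 16 < 25 → go left; 16 < 18 → go left. Place as left child of 18.
Insert 23: 23 > 12 → go right; 23 < 25 → go left; 23 > 18 → go right; 23 > 21 → go right. Place as right child of 21.
Insert 11: 11 < 12 → go left; 11 > 2 → go right. Place as right child of 2.
Insert 28: 28 > 12 → go right; 28 > 25 → go right. Place as right child of 25.
Insert 10: 10 < 12 → go left; 10 > 2 → go right; 10 < 11 → go left. Place as left child of 11.
Insert 13: 13 > 12 → go right; 13 < 25 → go left; 13 < 18 → go left; 13 < 16 → go left. Place as left child of 16.
Insert 29: 29 > 12 → go right; 29 > 25 → go right; 29 > 28 → go right. Place as right child of 28.

Subtree rooted at 11 contains: 11, 10 — 2 nodes.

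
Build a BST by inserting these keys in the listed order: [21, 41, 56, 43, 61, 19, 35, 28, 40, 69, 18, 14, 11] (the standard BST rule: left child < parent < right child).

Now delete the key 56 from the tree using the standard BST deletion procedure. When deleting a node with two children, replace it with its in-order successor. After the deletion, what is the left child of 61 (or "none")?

21: root
41: right child of 21 (depth 1)
56: right child of 41 (depth 2)
43: left child of 56 (depth 3)
61: right child of 56 (depth 3)
19: left child of 21 (depth 1)
35: left child of 41 (depth 2)
28: left child of 35 (depth 3)
40: right child of 35 (depth 3)
69: right child of 61 (depth 4)
18: left child of 19 (depth 2)
14: left child of 18 (depth 3)
11: left child of 14 (depth 4)

Delete 56 (two children — replace with in-order successor).
After deletion, 61's left child: 43.

43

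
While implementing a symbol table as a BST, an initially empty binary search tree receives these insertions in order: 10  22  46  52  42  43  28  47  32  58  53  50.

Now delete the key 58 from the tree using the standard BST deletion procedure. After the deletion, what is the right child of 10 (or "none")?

22

Resulting structure (node: left, right):
  10: L=–, R=22
  22: L=–, R=46
  46: L=42, R=52
  52: L=47, R=58
  42: L=28, R=43
  43: L=–, R=–
  28: L=–, R=32
  47: L=–, R=50
  32: L=–, R=–
  58: L=53, R=–
  53: L=–, R=–
  50: L=–, R=–

Delete 58 (at most one child — splice it out).
After deletion, 10's right child: 22.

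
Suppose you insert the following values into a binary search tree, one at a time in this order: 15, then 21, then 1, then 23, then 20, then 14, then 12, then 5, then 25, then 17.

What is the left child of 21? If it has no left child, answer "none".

20

Resulting structure (node: left, right):
  15: L=1, R=21
  21: L=20, R=23
  1: L=–, R=14
  23: L=–, R=25
  20: L=17, R=–
  14: L=12, R=–
  12: L=5, R=–
  5: L=–, R=–
  25: L=–, R=–
  17: L=–, R=–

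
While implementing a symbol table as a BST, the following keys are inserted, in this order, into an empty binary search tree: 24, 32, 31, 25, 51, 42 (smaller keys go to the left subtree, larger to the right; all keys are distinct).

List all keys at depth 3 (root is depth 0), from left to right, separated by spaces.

Insert 24: tree is empty, so 24 becomes the root.
Insert 32: 32 > 24 → go right. Place as right child of 24.
Insert 31: 31 > 24 → go right; 31 < 32 → go left. Place as left child of 32.
Insert 25: 25 > 24 → go right; 25 < 32 → go left; 25 < 31 → go left. Place as left child of 31.
Insert 51: 51 > 24 → go right; 51 > 32 → go right. Place as right child of 32.
Insert 42: 42 > 24 → go right; 42 > 32 → go right; 42 < 51 → go left. Place as left child of 51.

25 42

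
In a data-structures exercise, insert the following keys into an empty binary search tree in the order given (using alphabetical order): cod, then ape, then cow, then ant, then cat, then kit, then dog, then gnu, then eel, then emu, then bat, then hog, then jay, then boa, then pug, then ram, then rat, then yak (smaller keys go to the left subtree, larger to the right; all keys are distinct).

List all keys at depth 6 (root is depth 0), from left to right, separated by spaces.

emu jay yak

cod: root
ape: left child of cod (depth 1)
cow: right child of cod (depth 1)
ant: left child of ape (depth 2)
cat: right child of ape (depth 2)
kit: right child of cow (depth 2)
dog: left child of kit (depth 3)
gnu: right child of dog (depth 4)
eel: left child of gnu (depth 5)
emu: right child of eel (depth 6)
bat: left child of cat (depth 3)
hog: right child of gnu (depth 5)
jay: right child of hog (depth 6)
boa: right child of bat (depth 4)
pug: right child of kit (depth 3)
ram: right child of pug (depth 4)
rat: right child of ram (depth 5)
yak: right child of rat (depth 6)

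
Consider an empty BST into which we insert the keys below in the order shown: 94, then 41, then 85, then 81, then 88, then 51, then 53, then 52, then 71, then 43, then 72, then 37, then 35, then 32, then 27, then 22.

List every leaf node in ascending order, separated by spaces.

94: root
41: left child of 94 (depth 1)
85: right child of 41 (depth 2)
81: left child of 85 (depth 3)
88: right child of 85 (depth 3)
51: left child of 81 (depth 4)
53: right child of 51 (depth 5)
52: left child of 53 (depth 6)
71: right child of 53 (depth 6)
43: left child of 51 (depth 5)
72: right child of 71 (depth 7)
37: left child of 41 (depth 2)
35: left child of 37 (depth 3)
32: left child of 35 (depth 4)
27: left child of 32 (depth 5)
22: left child of 27 (depth 6)

22 43 52 72 88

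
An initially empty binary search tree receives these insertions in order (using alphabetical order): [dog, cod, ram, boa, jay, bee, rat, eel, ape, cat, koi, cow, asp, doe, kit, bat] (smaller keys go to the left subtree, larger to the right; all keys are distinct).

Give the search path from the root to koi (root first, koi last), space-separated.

Resulting structure (node: left, right):
  dog: L=cod, R=ram
  cod: L=boa, R=cow
  ram: L=jay, R=rat
  boa: L=bee, R=cat
  jay: L=eel, R=koi
  bee: L=ape, R=–
  rat: L=–, R=–
  eel: L=–, R=–
  ape: L=–, R=asp
  cat: L=–, R=–
  koi: L=kit, R=–
  cow: L=–, R=doe
  asp: L=–, R=bat
  doe: L=–, R=–
  kit: L=–, R=–
  bat: L=–, R=–

dog ram jay koi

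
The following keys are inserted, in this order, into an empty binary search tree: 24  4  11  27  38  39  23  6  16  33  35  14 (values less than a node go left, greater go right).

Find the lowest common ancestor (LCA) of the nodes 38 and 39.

38

Insert 24: tree is empty, so 24 becomes the root.
Insert 4: 4 < 24 → go left. Place as left child of 24.
Insert 11: 11 < 24 → go left; 11 > 4 → go right. Place as right child of 4.
Insert 27: 27 > 24 → go right. Place as right child of 24.
Insert 38: 38 > 24 → go right; 38 > 27 → go right. Place as right child of 27.
Insert 39: 39 > 24 → go right; 39 > 27 → go right; 39 > 38 → go right. Place as right child of 38.
Insert 23: 23 < 24 → go left; 23 > 4 → go right; 23 > 11 → go right. Place as right child of 11.
Insert 6: 6 < 24 → go left; 6 > 4 → go right; 6 < 11 → go left. Place as left child of 11.
Insert 16: 16 < 24 → go left; 16 > 4 → go right; 16 > 11 → go right; 16 < 23 → go left. Place as left child of 23.
Insert 33: 33 > 24 → go right; 33 > 27 → go right; 33 < 38 → go left. Place as left child of 38.
Insert 35: 35 > 24 → go right; 35 > 27 → go right; 35 < 38 → go left; 35 > 33 → go right. Place as right child of 33.
Insert 14: 14 < 24 → go left; 14 > 4 → go right; 14 > 11 → go right; 14 < 23 → go left; 14 < 16 → go left. Place as left child of 16.

Path to 38: 24 → 27 → 38
Path to 39: 24 → 27 → 38 → 39
38 lies on both paths and is an ancestor of the other node.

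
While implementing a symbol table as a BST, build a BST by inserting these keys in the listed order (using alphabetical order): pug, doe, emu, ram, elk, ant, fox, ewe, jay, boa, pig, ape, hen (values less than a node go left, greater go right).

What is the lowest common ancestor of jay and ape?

doe

Insert pug: tree is empty, so pug becomes the root.
Insert doe: doe < pug → go left. Place as left child of pug.
Insert emu: emu < pug → go left; emu > doe → go right. Place as right child of doe.
Insert ram: ram > pug → go right. Place as right child of pug.
Insert elk: elk < pug → go left; elk > doe → go right; elk < emu → go left. Place as left child of emu.
Insert ant: ant < pug → go left; ant < doe → go left. Place as left child of doe.
Insert fox: fox < pug → go left; fox > doe → go right; fox > emu → go right. Place as right child of emu.
Insert ewe: ewe < pug → go left; ewe > doe → go right; ewe > emu → go right; ewe < fox → go left. Place as left child of fox.
Insert jay: jay < pug → go left; jay > doe → go right; jay > emu → go right; jay > fox → go right. Place as right child of fox.
Insert boa: boa < pug → go left; boa < doe → go left; boa > ant → go right. Place as right child of ant.
Insert pig: pig < pug → go left; pig > doe → go right; pig > emu → go right; pig > fox → go right; pig > jay → go right. Place as right child of jay.
Insert ape: ape < pug → go left; ape < doe → go left; ape > ant → go right; ape < boa → go left. Place as left child of boa.
Insert hen: hen < pug → go left; hen > doe → go right; hen > emu → go right; hen > fox → go right; hen < jay → go left. Place as left child of jay.

Path to jay: pug → doe → emu → fox → jay
Path to ape: pug → doe → ant → boa → ape
The paths share a prefix ending at doe, then split left and right.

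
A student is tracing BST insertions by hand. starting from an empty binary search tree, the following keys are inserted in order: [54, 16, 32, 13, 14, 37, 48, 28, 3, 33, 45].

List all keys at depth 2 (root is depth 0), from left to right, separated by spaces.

Resulting structure (node: left, right):
  54: L=16, R=–
  16: L=13, R=32
  32: L=28, R=37
  13: L=3, R=14
  14: L=–, R=–
  37: L=33, R=48
  48: L=45, R=–
  28: L=–, R=–
  3: L=–, R=–
  33: L=–, R=–
  45: L=–, R=–

13 32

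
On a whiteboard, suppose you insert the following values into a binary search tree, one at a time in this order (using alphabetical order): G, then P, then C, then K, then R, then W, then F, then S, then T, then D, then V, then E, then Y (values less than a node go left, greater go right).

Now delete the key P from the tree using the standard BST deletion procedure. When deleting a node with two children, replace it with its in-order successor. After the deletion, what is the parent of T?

Resulting structure (node: left, right):
  G: L=C, R=P
  P: L=K, R=R
  C: L=–, R=F
  K: L=–, R=–
  R: L=–, R=W
  W: L=S, R=Y
  F: L=D, R=–
  S: L=–, R=T
  T: L=–, R=V
  D: L=–, R=E
  V: L=–, R=–
  E: L=–, R=–
  Y: L=–, R=–

Delete P (two children — replace with in-order successor).
After deletion, T's parent is S.

S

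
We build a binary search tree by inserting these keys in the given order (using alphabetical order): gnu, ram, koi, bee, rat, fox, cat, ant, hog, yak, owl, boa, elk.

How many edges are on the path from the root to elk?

4

gnu: root
ram: right child of gnu (depth 1)
koi: left child of ram (depth 2)
bee: left child of gnu (depth 1)
rat: right child of ram (depth 2)
fox: right child of bee (depth 2)
cat: left child of fox (depth 3)
ant: left child of bee (depth 2)
hog: left child of koi (depth 3)
yak: right child of rat (depth 3)
owl: right child of koi (depth 3)
boa: left child of cat (depth 4)
elk: right child of cat (depth 4)

Path to elk: gnu → bee → fox → cat → elk, which is 4 edges.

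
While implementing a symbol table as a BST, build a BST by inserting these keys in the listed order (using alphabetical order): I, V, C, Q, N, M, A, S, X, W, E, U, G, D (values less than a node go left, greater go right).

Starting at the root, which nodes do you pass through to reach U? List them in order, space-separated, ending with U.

I V Q S U

I: root
V: right child of I (depth 1)
C: left child of I (depth 1)
Q: left child of V (depth 2)
N: left child of Q (depth 3)
M: left child of N (depth 4)
A: left child of C (depth 2)
S: right child of Q (depth 3)
X: right child of V (depth 2)
W: left child of X (depth 3)
E: right child of C (depth 2)
U: right child of S (depth 4)
G: right child of E (depth 3)
D: left child of E (depth 3)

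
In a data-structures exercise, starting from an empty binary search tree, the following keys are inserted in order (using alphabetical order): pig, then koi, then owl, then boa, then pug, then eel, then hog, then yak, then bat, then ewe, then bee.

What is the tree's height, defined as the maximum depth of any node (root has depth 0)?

5

Resulting structure (node: left, right):
  pig: L=koi, R=pug
  koi: L=boa, R=owl
  owl: L=–, R=–
  boa: L=bat, R=eel
  pug: L=–, R=yak
  eel: L=–, R=hog
  hog: L=ewe, R=–
  yak: L=–, R=–
  bat: L=–, R=bee
  ewe: L=–, R=–
  bee: L=–, R=–

The deepest node is ewe at depth 5.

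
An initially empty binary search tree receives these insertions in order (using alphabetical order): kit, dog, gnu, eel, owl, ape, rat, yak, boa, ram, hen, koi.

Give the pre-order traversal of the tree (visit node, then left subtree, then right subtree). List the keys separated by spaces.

kit: root
dog: left child of kit (depth 1)
gnu: right child of dog (depth 2)
eel: left child of gnu (depth 3)
owl: right child of kit (depth 1)
ape: left child of dog (depth 2)
rat: right child of owl (depth 2)
yak: right child of rat (depth 3)
boa: right child of ape (depth 3)
ram: left child of rat (depth 3)
hen: right child of gnu (depth 3)
koi: left child of owl (depth 2)

kit dog ape boa gnu eel hen owl koi rat ram yak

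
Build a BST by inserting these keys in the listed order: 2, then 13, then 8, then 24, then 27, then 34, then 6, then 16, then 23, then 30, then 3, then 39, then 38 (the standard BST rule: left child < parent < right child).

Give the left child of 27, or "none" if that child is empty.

none

Insert 2: tree is empty, so 2 becomes the root.
Insert 13: 13 > 2 → go right. Place as right child of 2.
Insert 8: 8 > 2 → go right; 8 < 13 → go left. Place as left child of 13.
Insert 24: 24 > 2 → go right; 24 > 13 → go right. Place as right child of 13.
Insert 27: 27 > 2 → go right; 27 > 13 → go right; 27 > 24 → go right. Place as right child of 24.
Insert 34: 34 > 2 → go right; 34 > 13 → go right; 34 > 24 → go right; 34 > 27 → go right. Place as right child of 27.
Insert 6: 6 > 2 → go right; 6 < 13 → go left; 6 < 8 → go left. Place as left child of 8.
Insert 16: 16 > 2 → go right; 16 > 13 → go right; 16 < 24 → go left. Place as left child of 24.
Insert 23: 23 > 2 → go right; 23 > 13 → go right; 23 < 24 → go left; 23 > 16 → go right. Place as right child of 16.
Insert 30: 30 > 2 → go right; 30 > 13 → go right; 30 > 24 → go right; 30 > 27 → go right; 30 < 34 → go left. Place as left child of 34.
Insert 3: 3 > 2 → go right; 3 < 13 → go left; 3 < 8 → go left; 3 < 6 → go left. Place as left child of 6.
Insert 39: 39 > 2 → go right; 39 > 13 → go right; 39 > 24 → go right; 39 > 27 → go right; 39 > 34 → go right. Place as right child of 34.
Insert 38: 38 > 2 → go right; 38 > 13 → go right; 38 > 24 → go right; 38 > 27 → go right; 38 > 34 → go right; 38 < 39 → go left. Place as left child of 39.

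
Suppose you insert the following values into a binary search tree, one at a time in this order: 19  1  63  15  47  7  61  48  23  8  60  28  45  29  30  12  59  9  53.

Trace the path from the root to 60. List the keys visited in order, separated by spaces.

19 63 47 61 48 60

19: root
1: left child of 19 (depth 1)
63: right child of 19 (depth 1)
15: right child of 1 (depth 2)
47: left child of 63 (depth 2)
7: left child of 15 (depth 3)
61: right child of 47 (depth 3)
48: left child of 61 (depth 4)
23: left child of 47 (depth 3)
8: right child of 7 (depth 4)
60: right child of 48 (depth 5)
28: right child of 23 (depth 4)
45: right child of 28 (depth 5)
29: left child of 45 (depth 6)
30: right child of 29 (depth 7)
12: right child of 8 (depth 5)
59: left child of 60 (depth 6)
9: left child of 12 (depth 6)
53: left child of 59 (depth 7)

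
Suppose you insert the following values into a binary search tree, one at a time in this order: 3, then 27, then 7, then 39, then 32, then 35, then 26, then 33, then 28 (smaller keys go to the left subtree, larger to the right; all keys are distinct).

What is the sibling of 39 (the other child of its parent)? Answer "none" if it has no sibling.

7

3: root
27: right child of 3 (depth 1)
7: left child of 27 (depth 2)
39: right child of 27 (depth 2)
32: left child of 39 (depth 3)
35: right child of 32 (depth 4)
26: right child of 7 (depth 3)
33: left child of 35 (depth 5)
28: left child of 32 (depth 4)

39's parent is 27; the other child of 27 is 7.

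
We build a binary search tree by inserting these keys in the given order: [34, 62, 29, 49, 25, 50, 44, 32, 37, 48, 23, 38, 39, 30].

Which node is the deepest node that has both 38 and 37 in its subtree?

37

Insert 34: tree is empty, so 34 becomes the root.
Insert 62: 62 > 34 → go right. Place as right child of 34.
Insert 29: 29 < 34 → go left. Place as left child of 34.
Insert 49: 49 > 34 → go right; 49 < 62 → go left. Place as left child of 62.
Insert 25: 25 < 34 → go left; 25 < 29 → go left. Place as left child of 29.
Insert 50: 50 > 34 → go right; 50 < 62 → go left; 50 > 49 → go right. Place as right child of 49.
Insert 44: 44 > 34 → go right; 44 < 62 → go left; 44 < 49 → go left. Place as left child of 49.
Insert 32: 32 < 34 → go left; 32 > 29 → go right. Place as right child of 29.
Insert 37: 37 > 34 → go right; 37 < 62 → go left; 37 < 49 → go left; 37 < 44 → go left. Place as left child of 44.
Insert 48: 48 > 34 → go right; 48 < 62 → go left; 48 < 49 → go left; 48 > 44 → go right. Place as right child of 44.
Insert 23: 23 < 34 → go left; 23 < 29 → go left; 23 < 25 → go left. Place as left child of 25.
Insert 38: 38 > 34 → go right; 38 < 62 → go left; 38 < 49 → go left; 38 < 44 → go left; 38 > 37 → go right. Place as right child of 37.
Insert 39: 39 > 34 → go right; 39 < 62 → go left; 39 < 49 → go left; 39 < 44 → go left; 39 > 37 → go right; 39 > 38 → go right. Place as right child of 38.
Insert 30: 30 < 34 → go left; 30 > 29 → go right; 30 < 32 → go left. Place as left child of 32.

Path to 38: 34 → 62 → 49 → 44 → 37 → 38
Path to 37: 34 → 62 → 49 → 44 → 37
37 lies on both paths and is an ancestor of the other node.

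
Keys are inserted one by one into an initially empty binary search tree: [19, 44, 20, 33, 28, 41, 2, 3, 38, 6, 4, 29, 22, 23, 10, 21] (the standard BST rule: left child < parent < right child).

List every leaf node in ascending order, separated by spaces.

4 10 21 23 29 38

19: root
44: right child of 19 (depth 1)
20: left child of 44 (depth 2)
33: right child of 20 (depth 3)
28: left child of 33 (depth 4)
41: right child of 33 (depth 4)
2: left child of 19 (depth 1)
3: right child of 2 (depth 2)
38: left child of 41 (depth 5)
6: right child of 3 (depth 3)
4: left child of 6 (depth 4)
29: right child of 28 (depth 5)
22: left child of 28 (depth 5)
23: right child of 22 (depth 6)
10: right child of 6 (depth 4)
21: left child of 22 (depth 6)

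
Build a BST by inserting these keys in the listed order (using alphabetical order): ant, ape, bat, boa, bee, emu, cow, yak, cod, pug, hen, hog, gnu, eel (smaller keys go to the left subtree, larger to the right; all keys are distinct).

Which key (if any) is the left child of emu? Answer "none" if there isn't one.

ant: root
ape: right child of ant (depth 1)
bat: right child of ape (depth 2)
boa: right child of bat (depth 3)
bee: left child of boa (depth 4)
emu: right child of boa (depth 4)
cow: left child of emu (depth 5)
yak: right child of emu (depth 5)
cod: left child of cow (depth 6)
pug: left child of yak (depth 6)
hen: left child of pug (depth 7)
hog: right child of hen (depth 8)
gnu: left child of hen (depth 8)
eel: right child of cow (depth 6)

cow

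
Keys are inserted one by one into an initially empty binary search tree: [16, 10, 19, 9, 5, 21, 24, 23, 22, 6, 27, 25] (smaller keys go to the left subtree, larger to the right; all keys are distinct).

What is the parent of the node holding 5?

16: root
10: left child of 16 (depth 1)
19: right child of 16 (depth 1)
9: left child of 10 (depth 2)
5: left child of 9 (depth 3)
21: right child of 19 (depth 2)
24: right child of 21 (depth 3)
23: left child of 24 (depth 4)
22: left child of 23 (depth 5)
6: right child of 5 (depth 4)
27: right child of 24 (depth 4)
25: left child of 27 (depth 5)

9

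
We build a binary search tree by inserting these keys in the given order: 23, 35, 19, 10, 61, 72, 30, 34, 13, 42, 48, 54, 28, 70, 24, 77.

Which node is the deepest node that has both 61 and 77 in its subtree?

61

Insert 23: tree is empty, so 23 becomes the root.
Insert 35: 35 > 23 → go right. Place as right child of 23.
Insert 19: 19 < 23 → go left. Place as left child of 23.
Insert 10: 10 < 23 → go left; 10 < 19 → go left. Place as left child of 19.
Insert 61: 61 > 23 → go right; 61 > 35 → go right. Place as right child of 35.
Insert 72: 72 > 23 → go right; 72 > 35 → go right; 72 > 61 → go right. Place as right child of 61.
Insert 30: 30 > 23 → go right; 30 < 35 → go left. Place as left child of 35.
Insert 34: 34 > 23 → go right; 34 < 35 → go left; 34 > 30 → go right. Place as right child of 30.
Insert 13: 13 < 23 → go left; 13 < 19 → go left; 13 > 10 → go right. Place as right child of 10.
Insert 42: 42 > 23 → go right; 42 > 35 → go right; 42 < 61 → go left. Place as left child of 61.
Insert 48: 48 > 23 → go right; 48 > 35 → go right; 48 < 61 → go left; 48 > 42 → go right. Place as right child of 42.
Insert 54: 54 > 23 → go right; 54 > 35 → go right; 54 < 61 → go left; 54 > 42 → go right; 54 > 48 → go right. Place as right child of 48.
Insert 28: 28 > 23 → go right; 28 < 35 → go left; 28 < 30 → go left. Place as left child of 30.
Insert 70: 70 > 23 → go right; 70 > 35 → go right; 70 > 61 → go right; 70 < 72 → go left. Place as left child of 72.
Insert 24: 24 > 23 → go right; 24 < 35 → go left; 24 < 30 → go left; 24 < 28 → go left. Place as left child of 28.
Insert 77: 77 > 23 → go right; 77 > 35 → go right; 77 > 61 → go right; 77 > 72 → go right. Place as right child of 72.

Path to 61: 23 → 35 → 61
Path to 77: 23 → 35 → 61 → 72 → 77
61 lies on both paths and is an ancestor of the other node.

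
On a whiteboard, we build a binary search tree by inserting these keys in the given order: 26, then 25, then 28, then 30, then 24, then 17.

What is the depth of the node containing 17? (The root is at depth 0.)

3

Resulting structure (node: left, right):
  26: L=25, R=28
  25: L=24, R=–
  28: L=–, R=30
  30: L=–, R=–
  24: L=17, R=–
  17: L=–, R=–

Path to 17: 26 → 25 → 24 → 17, which is 3 edges.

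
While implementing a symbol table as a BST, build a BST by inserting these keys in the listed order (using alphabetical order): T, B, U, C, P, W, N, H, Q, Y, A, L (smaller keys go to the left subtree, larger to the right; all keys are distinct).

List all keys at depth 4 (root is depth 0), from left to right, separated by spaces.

Insert T: tree is empty, so T becomes the root.
Insert B: B < T → go left. Place as left child of T.
Insert U: U > T → go right. Place as right child of T.
Insert C: C < T → go left; C > B → go right. Place as right child of B.
Insert P: P < T → go left; P > B → go right; P > C → go right. Place as right child of C.
Insert W: W > T → go right; W > U → go right. Place as right child of U.
Insert N: N < T → go left; N > B → go right; N > C → go right; N < P → go left. Place as left child of P.
Insert H: H < T → go left; H > B → go right; H > C → go right; H < P → go left; H < N → go left. Place as left child of N.
Insert Q: Q < T → go left; Q > B → go right; Q > C → go right; Q > P → go right. Place as right child of P.
Insert Y: Y > T → go right; Y > U → go right; Y > W → go right. Place as right child of W.
Insert A: A < T → go left; A < B → go left. Place as left child of B.
Insert L: L < T → go left; L > B → go right; L > C → go right; L < P → go left; L < N → go left; L > H → go right. Place as right child of H.

N Q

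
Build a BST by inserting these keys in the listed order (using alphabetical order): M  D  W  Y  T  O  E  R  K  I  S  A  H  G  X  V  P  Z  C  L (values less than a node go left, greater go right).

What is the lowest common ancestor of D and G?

D

Insert M: tree is empty, so M becomes the root.
Insert D: D < M → go left. Place as left child of M.
Insert W: W > M → go right. Place as right child of M.
Insert Y: Y > M → go right; Y > W → go right. Place as right child of W.
Insert T: T > M → go right; T < W → go left. Place as left child of W.
Insert O: O > M → go right; O < W → go left; O < T → go left. Place as left child of T.
Insert E: E < M → go left; E > D → go right. Place as right child of D.
Insert R: R > M → go right; R < W → go left; R < T → go left; R > O → go right. Place as right child of O.
Insert K: K < M → go left; K > D → go right; K > E → go right. Place as right child of E.
Insert I: I < M → go left; I > D → go right; I > E → go right; I < K → go left. Place as left child of K.
Insert S: S > M → go right; S < W → go left; S < T → go left; S > O → go right; S > R → go right. Place as right child of R.
Insert A: A < M → go left; A < D → go left. Place as left child of D.
Insert H: H < M → go left; H > D → go right; H > E → go right; H < K → go left; H < I → go left. Place as left child of I.
Insert G: G < M → go left; G > D → go right; G > E → go right; G < K → go left; G < I → go left; G < H → go left. Place as left child of H.
Insert X: X > M → go right; X > W → go right; X < Y → go left. Place as left child of Y.
Insert V: V > M → go right; V < W → go left; V > T → go right. Place as right child of T.
Insert P: P > M → go right; P < W → go left; P < T → go left; P > O → go right; P < R → go left. Place as left child of R.
Insert Z: Z > M → go right; Z > W → go right; Z > Y → go right. Place as right child of Y.
Insert C: C < M → go left; C < D → go left; C > A → go right. Place as right child of A.
Insert L: L < M → go left; L > D → go right; L > E → go right; L > K → go right. Place as right child of K.

Path to D: M → D
Path to G: M → D → E → K → I → H → G
D lies on both paths and is an ancestor of the other node.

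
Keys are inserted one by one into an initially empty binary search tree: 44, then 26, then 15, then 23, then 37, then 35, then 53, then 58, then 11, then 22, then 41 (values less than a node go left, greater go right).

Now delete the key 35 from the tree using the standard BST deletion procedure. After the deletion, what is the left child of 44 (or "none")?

44: root
26: left child of 44 (depth 1)
15: left child of 26 (depth 2)
23: right child of 15 (depth 3)
37: right child of 26 (depth 2)
35: left child of 37 (depth 3)
53: right child of 44 (depth 1)
58: right child of 53 (depth 2)
11: left child of 15 (depth 3)
22: left child of 23 (depth 4)
41: right child of 37 (depth 3)

Delete 35 (at most one child — splice it out).
After deletion, 44's left child: 26.

26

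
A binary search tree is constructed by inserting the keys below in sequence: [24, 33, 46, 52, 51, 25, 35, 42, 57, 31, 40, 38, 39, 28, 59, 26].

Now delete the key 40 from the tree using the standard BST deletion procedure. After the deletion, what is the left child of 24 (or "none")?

24: root
33: right child of 24 (depth 1)
46: right child of 33 (depth 2)
52: right child of 46 (depth 3)
51: left child of 52 (depth 4)
25: left child of 33 (depth 2)
35: left child of 46 (depth 3)
42: right child of 35 (depth 4)
57: right child of 52 (depth 4)
31: right child of 25 (depth 3)
40: left child of 42 (depth 5)
38: left child of 40 (depth 6)
39: right child of 38 (depth 7)
28: left child of 31 (depth 4)
59: right child of 57 (depth 5)
26: left child of 28 (depth 5)

Delete 40 (at most one child — splice it out).
After deletion, 24's left child: none.

none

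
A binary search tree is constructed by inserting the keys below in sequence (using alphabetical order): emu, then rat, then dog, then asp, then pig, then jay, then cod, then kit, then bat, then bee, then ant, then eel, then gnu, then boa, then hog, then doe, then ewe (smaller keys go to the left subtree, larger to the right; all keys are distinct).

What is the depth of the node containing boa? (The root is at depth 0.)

emu: root
rat: right child of emu (depth 1)
dog: left child of emu (depth 1)
asp: left child of dog (depth 2)
pig: left child of rat (depth 2)
jay: left child of pig (depth 3)
cod: right child of asp (depth 3)
kit: right child of jay (depth 4)
bat: left child of cod (depth 4)
bee: right child of bat (depth 5)
ant: left child of asp (depth 3)
eel: right child of dog (depth 2)
gnu: left child of jay (depth 4)
boa: right child of bee (depth 6)
hog: right child of gnu (depth 5)
doe: right child of cod (depth 4)
ewe: left child of gnu (depth 5)

Path to boa: emu → dog → asp → cod → bat → bee → boa, which is 6 edges.

6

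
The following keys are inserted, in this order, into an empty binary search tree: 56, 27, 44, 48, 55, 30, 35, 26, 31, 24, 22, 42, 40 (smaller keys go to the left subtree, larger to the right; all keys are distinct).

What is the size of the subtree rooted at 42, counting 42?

2

Insert 56: tree is empty, so 56 becomes the root.
Insert 27: 27 < 56 → go left. Place as left child of 56.
Insert 44: 44 < 56 → go left; 44 > 27 → go right. Place as right child of 27.
Insert 48: 48 < 56 → go left; 48 > 27 → go right; 48 > 44 → go right. Place as right child of 44.
Insert 55: 55 < 56 → go left; 55 > 27 → go right; 55 > 44 → go right; 55 > 48 → go right. Place as right child of 48.
Insert 30: 30 < 56 → go left; 30 > 27 → go right; 30 < 44 → go left. Place as left child of 44.
Insert 35: 35 < 56 → go left; 35 > 27 → go right; 35 < 44 → go left; 35 > 30 → go right. Place as right child of 30.
Insert 26: 26 < 56 → go left; 26 < 27 → go left. Place as left child of 27.
Insert 31: 31 < 56 → go left; 31 > 27 → go right; 31 < 44 → go left; 31 > 30 → go right; 31 < 35 → go left. Place as left child of 35.
Insert 24: 24 < 56 → go left; 24 < 27 → go left; 24 < 26 → go left. Place as left child of 26.
Insert 22: 22 < 56 → go left; 22 < 27 → go left; 22 < 26 → go left; 22 < 24 → go left. Place as left child of 24.
Insert 42: 42 < 56 → go left; 42 > 27 → go right; 42 < 44 → go left; 42 > 30 → go right; 42 > 35 → go right. Place as right child of 35.
Insert 40: 40 < 56 → go left; 40 > 27 → go right; 40 < 44 → go left; 40 > 30 → go right; 40 > 35 → go right; 40 < 42 → go left. Place as left child of 42.

Subtree rooted at 42 contains: 42, 40 — 2 nodes.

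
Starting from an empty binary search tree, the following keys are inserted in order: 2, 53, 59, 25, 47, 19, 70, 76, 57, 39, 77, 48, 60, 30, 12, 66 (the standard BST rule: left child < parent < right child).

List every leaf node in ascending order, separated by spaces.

Insert 2: tree is empty, so 2 becomes the root.
Insert 53: 53 > 2 → go right. Place as right child of 2.
Insert 59: 59 > 2 → go right; 59 > 53 → go right. Place as right child of 53.
Insert 25: 25 > 2 → go right; 25 < 53 → go left. Place as left child of 53.
Insert 47: 47 > 2 → go right; 47 < 53 → go left; 47 > 25 → go right. Place as right child of 25.
Insert 19: 19 > 2 → go right; 19 < 53 → go left; 19 < 25 → go left. Place as left child of 25.
Insert 70: 70 > 2 → go right; 70 > 53 → go right; 70 > 59 → go right. Place as right child of 59.
Insert 76: 76 > 2 → go right; 76 > 53 → go right; 76 > 59 → go right; 76 > 70 → go right. Place as right child of 70.
Insert 57: 57 > 2 → go right; 57 > 53 → go right; 57 < 59 → go left. Place as left child of 59.
Insert 39: 39 > 2 → go right; 39 < 53 → go left; 39 > 25 → go right; 39 < 47 → go left. Place as left child of 47.
Insert 77: 77 > 2 → go right; 77 > 53 → go right; 77 > 59 → go right; 77 > 70 → go right; 77 > 76 → go right. Place as right child of 76.
Insert 48: 48 > 2 → go right; 48 < 53 → go left; 48 > 25 → go right; 48 > 47 → go right. Place as right child of 47.
Insert 60: 60 > 2 → go right; 60 > 53 → go right; 60 > 59 → go right; 60 < 70 → go left. Place as left child of 70.
Insert 30: 30 > 2 → go right; 30 < 53 → go left; 30 > 25 → go right; 30 < 47 → go left; 30 < 39 → go left. Place as left child of 39.
Insert 12: 12 > 2 → go right; 12 < 53 → go left; 12 < 25 → go left; 12 < 19 → go left. Place as left child of 19.
Insert 66: 66 > 2 → go right; 66 > 53 → go right; 66 > 59 → go right; 66 < 70 → go left; 66 > 60 → go right. Place as right child of 60.

12 30 48 57 66 77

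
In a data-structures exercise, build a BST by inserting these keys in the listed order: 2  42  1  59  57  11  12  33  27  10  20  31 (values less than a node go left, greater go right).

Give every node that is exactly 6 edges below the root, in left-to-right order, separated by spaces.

Insert 2: tree is empty, so 2 becomes the root.
Insert 42: 42 > 2 → go right. Place as right child of 2.
Insert 1: 1 < 2 → go left. Place as left child of 2.
Insert 59: 59 > 2 → go right; 59 > 42 → go right. Place as right child of 42.
Insert 57: 57 > 2 → go right; 57 > 42 → go right; 57 < 59 → go left. Place as left child of 59.
Insert 11: 11 > 2 → go right; 11 < 42 → go left. Place as left child of 42.
Insert 12: 12 > 2 → go right; 12 < 42 → go left; 12 > 11 → go right. Place as right child of 11.
Insert 33: 33 > 2 → go right; 33 < 42 → go left; 33 > 11 → go right; 33 > 12 → go right. Place as right child of 12.
Insert 27: 27 > 2 → go right; 27 < 42 → go left; 27 > 11 → go right; 27 > 12 → go right; 27 < 33 → go left. Place as left child of 33.
Insert 10: 10 > 2 → go right; 10 < 42 → go left; 10 < 11 → go left. Place as left child of 11.
Insert 20: 20 > 2 → go right; 20 < 42 → go left; 20 > 11 → go right; 20 > 12 → go right; 20 < 33 → go left; 20 < 27 → go left. Place as left child of 27.
Insert 31: 31 > 2 → go right; 31 < 42 → go left; 31 > 11 → go right; 31 > 12 → go right; 31 < 33 → go left; 31 > 27 → go right. Place as right child of 27.

20 31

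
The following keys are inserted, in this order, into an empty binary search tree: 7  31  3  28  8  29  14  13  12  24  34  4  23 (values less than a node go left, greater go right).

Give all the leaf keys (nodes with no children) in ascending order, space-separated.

Resulting structure (node: left, right):
  7: L=3, R=31
  31: L=28, R=34
  3: L=–, R=4
  28: L=8, R=29
  8: L=–, R=14
  29: L=–, R=–
  14: L=13, R=24
  13: L=12, R=–
  12: L=–, R=–
  24: L=23, R=–
  34: L=–, R=–
  4: L=–, R=–
  23: L=–, R=–

4 12 23 29 34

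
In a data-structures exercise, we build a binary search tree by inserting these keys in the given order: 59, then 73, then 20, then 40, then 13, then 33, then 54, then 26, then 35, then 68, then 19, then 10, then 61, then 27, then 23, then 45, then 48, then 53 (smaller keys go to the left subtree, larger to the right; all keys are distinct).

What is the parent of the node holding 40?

Resulting structure (node: left, right):
  59: L=20, R=73
  73: L=68, R=–
  20: L=13, R=40
  40: L=33, R=54
  13: L=10, R=19
  33: L=26, R=35
  54: L=45, R=–
  26: L=23, R=27
  35: L=–, R=–
  68: L=61, R=–
  19: L=–, R=–
  10: L=–, R=–
  61: L=–, R=–
  27: L=–, R=–
  23: L=–, R=–
  45: L=–, R=48
  48: L=–, R=53
  53: L=–, R=–

20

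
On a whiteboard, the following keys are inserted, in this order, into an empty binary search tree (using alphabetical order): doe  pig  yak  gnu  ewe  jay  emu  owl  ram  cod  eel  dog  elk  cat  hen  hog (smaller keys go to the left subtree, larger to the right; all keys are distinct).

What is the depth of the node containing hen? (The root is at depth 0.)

4

Insert doe: tree is empty, so doe becomes the root.
Insert pig: pig > doe → go right. Place as right child of doe.
Insert yak: yak > doe → go right; yak > pig → go right. Place as right child of pig.
Insert gnu: gnu > doe → go right; gnu < pig → go left. Place as left child of pig.
Insert ewe: ewe > doe → go right; ewe < pig → go left; ewe < gnu → go left. Place as left child of gnu.
Insert jay: jay > doe → go right; jay < pig → go left; jay > gnu → go right. Place as right child of gnu.
Insert emu: emu > doe → go right; emu < pig → go left; emu < gnu → go left; emu < ewe → go left. Place as left child of ewe.
Insert owl: owl > doe → go right; owl < pig → go left; owl > gnu → go right; owl > jay → go right. Place as right child of jay.
Insert ram: ram > doe → go right; ram > pig → go right; ram < yak → go left. Place as left child of yak.
Insert cod: cod < doe → go left. Place as left child of doe.
Insert eel: eel > doe → go right; eel < pig → go left; eel < gnu → go left; eel < ewe → go left; eel < emu → go left. Place as left child of emu.
Insert dog: dog > doe → go right; dog < pig → go left; dog < gnu → go left; dog < ewe → go left; dog < emu → go left; dog < eel → go left. Place as left child of eel.
Insert elk: elk > doe → go right; elk < pig → go left; elk < gnu → go left; elk < ewe → go left; elk < emu → go left; elk > eel → go right. Place as right child of eel.
Insert cat: cat < doe → go left; cat < cod → go left. Place as left child of cod.
Insert hen: hen > doe → go right; hen < pig → go left; hen > gnu → go right; hen < jay → go left. Place as left child of jay.
Insert hog: hog > doe → go right; hog < pig → go left; hog > gnu → go right; hog < jay → go left; hog > hen → go right. Place as right child of hen.

Path to hen: doe → pig → gnu → jay → hen, which is 4 edges.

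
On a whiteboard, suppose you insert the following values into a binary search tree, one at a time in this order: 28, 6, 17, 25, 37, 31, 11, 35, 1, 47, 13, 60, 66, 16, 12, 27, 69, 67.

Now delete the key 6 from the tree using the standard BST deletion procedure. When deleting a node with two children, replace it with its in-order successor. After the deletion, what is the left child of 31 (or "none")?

28: root
6: left child of 28 (depth 1)
17: right child of 6 (depth 2)
25: right child of 17 (depth 3)
37: right child of 28 (depth 1)
31: left child of 37 (depth 2)
11: left child of 17 (depth 3)
35: right child of 31 (depth 3)
1: left child of 6 (depth 2)
47: right child of 37 (depth 2)
13: right child of 11 (depth 4)
60: right child of 47 (depth 3)
66: right child of 60 (depth 4)
16: right child of 13 (depth 5)
12: left child of 13 (depth 5)
27: right child of 25 (depth 4)
69: right child of 66 (depth 5)
67: left child of 69 (depth 6)

Delete 6 (two children — replace with in-order successor).
After deletion, 31's left child: none.

none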